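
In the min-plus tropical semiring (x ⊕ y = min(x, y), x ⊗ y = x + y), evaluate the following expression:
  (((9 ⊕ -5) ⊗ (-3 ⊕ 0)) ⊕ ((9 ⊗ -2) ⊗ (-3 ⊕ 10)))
(((9 ⊕ -5) ⊗ (-3 ⊕ 0)) ⊕ ((9 ⊗ -2) ⊗ (-3 ⊕ 10))) = -8

Expand innermost to outermost. Recall ⊕ takes the minimum of its arguments and ⊗ takes their sum. Working out the expression (((9 ⊕ -5) ⊗ (-3 ⊕ 0)) ⊕ ((9 ⊗ -2) ⊗ (-3 ⊕ 10))) gives -8.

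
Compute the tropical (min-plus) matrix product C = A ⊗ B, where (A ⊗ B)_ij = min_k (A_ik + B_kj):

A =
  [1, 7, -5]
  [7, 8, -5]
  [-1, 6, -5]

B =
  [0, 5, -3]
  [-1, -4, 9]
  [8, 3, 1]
A ⊗ B =
  [1, -2, -4]
  [3, -2, -4]
  [-1, -2, -4]

Apply the min-plus product entry-by-entry:
  C[0][0] = min over k of (A[0][0] + B[0][0] = 1 + 0 = 1, A[0][1] + B[1][0] = 7 + -1 = 6, A[0][2] + B[2][0] = -5 + 8 = 3) = 1 (attained at k = 0)
  C[0][1] = min over k of (A[0][0] + B[0][1] = 1 + 5 = 6, A[0][1] + B[1][1] = 7 + -4 = 3, A[0][2] + B[2][1] = -5 + 3 = -2) = -2 (attained at k = 2)
  C[0][2] = min over k of (A[0][0] + B[0][2] = 1 + -3 = -2, A[0][1] + B[1][2] = 7 + 9 = 16, A[0][2] + B[2][2] = -5 + 1 = -4) = -4 (attained at k = 2)
  C[1][0] = min over k of (A[1][0] + B[0][0] = 7 + 0 = 7, A[1][1] + B[1][0] = 8 + -1 = 7, A[1][2] + B[2][0] = -5 + 8 = 3) = 3 (attained at k = 2)
  C[1][1] = min over k of (A[1][0] + B[0][1] = 7 + 5 = 12, A[1][1] + B[1][1] = 8 + -4 = 4, A[1][2] + B[2][1] = -5 + 3 = -2) = -2 (attained at k = 2)
  C[1][2] = min over k of (A[1][0] + B[0][2] = 7 + -3 = 4, A[1][1] + B[1][2] = 8 + 9 = 17, A[1][2] + B[2][2] = -5 + 1 = -4) = -4 (attained at k = 2)
  C[2][0] = min over k of (A[2][0] + B[0][0] = -1 + 0 = -1, A[2][1] + B[1][0] = 6 + -1 = 5, A[2][2] + B[2][0] = -5 + 8 = 3) = -1 (attained at k = 0)
  C[2][1] = min over k of (A[2][0] + B[0][1] = -1 + 5 = 4, A[2][1] + B[1][1] = 6 + -4 = 2, A[2][2] + B[2][1] = -5 + 3 = -2) = -2 (attained at k = 2)
  C[2][2] = min over k of (A[2][0] + B[0][2] = -1 + -3 = -4, A[2][1] + B[1][2] = 6 + 9 = 15, A[2][2] + B[2][2] = -5 + 1 = -4) = -4 (attained at k = 0)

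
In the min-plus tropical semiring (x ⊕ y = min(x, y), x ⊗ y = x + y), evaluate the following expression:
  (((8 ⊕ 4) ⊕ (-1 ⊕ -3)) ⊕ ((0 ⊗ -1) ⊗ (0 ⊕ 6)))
(((8 ⊕ 4) ⊕ (-1 ⊕ -3)) ⊕ ((0 ⊗ -1) ⊗ (0 ⊕ 6))) = -3

Expand innermost to outermost. Recall ⊕ takes the minimum of its arguments and ⊗ takes their sum. Working out the expression (((8 ⊕ 4) ⊕ (-1 ⊕ -3)) ⊕ ((0 ⊗ -1) ⊗ (0 ⊕ 6))) gives -3.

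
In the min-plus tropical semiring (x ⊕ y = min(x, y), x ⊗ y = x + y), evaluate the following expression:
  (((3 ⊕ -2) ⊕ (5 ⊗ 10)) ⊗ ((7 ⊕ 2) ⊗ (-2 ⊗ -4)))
(((3 ⊕ -2) ⊕ (5 ⊗ 10)) ⊗ ((7 ⊕ 2) ⊗ (-2 ⊗ -4))) = -6

Expand innermost to outermost. Recall ⊕ takes the minimum of its arguments and ⊗ takes their sum. Working out the expression (((3 ⊕ -2) ⊕ (5 ⊗ 10)) ⊗ ((7 ⊕ 2) ⊗ (-2 ⊗ -4))) gives -6.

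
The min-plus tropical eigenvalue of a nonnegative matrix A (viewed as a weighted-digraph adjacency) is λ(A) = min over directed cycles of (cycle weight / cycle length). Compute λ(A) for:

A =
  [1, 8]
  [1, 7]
λ(A) = 1

Enumerate directed cycles and compute their means (weight / length). Sample:
  cycle 0 → 0: weight = 1, length = 1, mean = 1/1 ≈ 1.000
  cycle 1 → 1: weight = 7, length = 1, mean = 7/1 ≈ 7.000
  cycle 0 → 1 → 0: weight = 9, length = 2, mean = 9/2 ≈ 4.500
  cycle 1 → 0 → 1: weight = 9, length = 2, mean = 9/2 ≈ 4.500
Minimum mean = 1.000, attained e.g. along the cycle 0 → 0 with weight 1 and length 1. So λ(A) = 1/1 = 1.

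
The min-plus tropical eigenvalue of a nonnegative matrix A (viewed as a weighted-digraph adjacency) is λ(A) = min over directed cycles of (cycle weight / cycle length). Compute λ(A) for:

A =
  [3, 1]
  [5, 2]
λ(A) = 2

Enumerate directed cycles and compute their means (weight / length). Sample:
  cycle 0 → 0: weight = 3, length = 1, mean = 3/1 ≈ 3.000
  cycle 1 → 1: weight = 2, length = 1, mean = 2/1 ≈ 2.000
  cycle 0 → 1 → 0: weight = 6, length = 2, mean = 6/2 ≈ 3.000
  cycle 1 → 0 → 1: weight = 6, length = 2, mean = 6/2 ≈ 3.000
Minimum mean = 2.000, attained e.g. along the cycle 1 → 1 with weight 2 and length 1. So λ(A) = 2/1 = 2.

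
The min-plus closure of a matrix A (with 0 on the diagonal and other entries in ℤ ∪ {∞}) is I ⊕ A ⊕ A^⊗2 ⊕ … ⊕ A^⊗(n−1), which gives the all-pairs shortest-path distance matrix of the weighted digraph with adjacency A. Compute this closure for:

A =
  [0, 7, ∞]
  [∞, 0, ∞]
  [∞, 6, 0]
Closure =
  [0, 7, ∞]
  [∞, 0, ∞]
  [∞, 6, 0]

This is the Floyd-Warshall all-pairs shortest-path computation. For each intermediate vertex k = 0, 1, …, 2, update dist[i][j] ← min(dist[i][j], dist[i][k] + dist[k][j]). The final matrix gives, for each (i, j), the minimum total weight of any directed path from i to j (possibly empty when i = j).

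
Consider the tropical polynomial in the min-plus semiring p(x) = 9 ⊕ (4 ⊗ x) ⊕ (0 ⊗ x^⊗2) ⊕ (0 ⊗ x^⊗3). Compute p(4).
p(4) = 8

A tropical monomial a ⊗ x^⊗i evaluates to a + i · x. Evaluating each term at x = 4:
  Term 0 contributes 9 + 0 · 4 = 9
  Term 1 contributes 4 + 1 · 4 = 8
  Term 2 contributes 0 + 2 · 4 = 8
  Term 3 contributes 0 + 3 · 4 = 12
p(4) = ⊕ of these = min[9, 8, 8, 12] = 8.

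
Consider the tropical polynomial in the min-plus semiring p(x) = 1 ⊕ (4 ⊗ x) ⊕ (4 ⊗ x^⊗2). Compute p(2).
p(2) = 1

A tropical monomial a ⊗ x^⊗i evaluates to a + i · x. Evaluating each term at x = 2:
  Term 0 contributes 1 + 0 · 2 = 1
  Term 1 contributes 4 + 1 · 2 = 6
  Term 2 contributes 4 + 2 · 2 = 8
p(2) = ⊕ of these = min[1, 6, 8] = 1.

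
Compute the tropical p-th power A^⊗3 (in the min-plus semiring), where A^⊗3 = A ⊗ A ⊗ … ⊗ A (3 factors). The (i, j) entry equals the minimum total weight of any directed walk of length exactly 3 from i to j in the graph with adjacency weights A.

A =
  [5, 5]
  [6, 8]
A^⊗3 =
  [15, 15]
  [16, 16]

Each entry (A^⊗3)_ij equals the minimum over all length-3 walks i = v_0 → v_1 → … → v_3 = j of Σ_t A[v_t][v_{t+1}]. For example, for (i, j) = (0, 1) we minimise over 4 possible intermediate vertex sequences; the minimum is 15, attained along the walk 0 → 0 → 0 → 1.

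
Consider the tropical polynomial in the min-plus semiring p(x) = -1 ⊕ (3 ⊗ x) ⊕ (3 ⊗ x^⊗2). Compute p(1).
p(1) = -1

A tropical monomial a ⊗ x^⊗i evaluates to a + i · x. Evaluating each term at x = 1:
  Term 0 contributes -1 + 0 · 1 = -1
  Term 1 contributes 3 + 1 · 1 = 4
  Term 2 contributes 3 + 2 · 1 = 5
p(1) = ⊕ of these = min[-1, 4, 5] = -1.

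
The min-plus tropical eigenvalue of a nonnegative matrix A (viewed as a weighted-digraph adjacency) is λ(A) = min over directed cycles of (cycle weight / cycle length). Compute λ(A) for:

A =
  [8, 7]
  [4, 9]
λ(A) = 11/2

Enumerate directed cycles and compute their means (weight / length). Sample:
  cycle 0 → 0: weight = 8, length = 1, mean = 8/1 ≈ 8.000
  cycle 1 → 1: weight = 9, length = 1, mean = 9/1 ≈ 9.000
  cycle 0 → 1 → 0: weight = 11, length = 2, mean = 11/2 ≈ 5.500
  cycle 1 → 0 → 1: weight = 11, length = 2, mean = 11/2 ≈ 5.500
Minimum mean = 5.500, attained e.g. along the cycle 0 → 1 → 0 with weight 11 and length 2. So λ(A) = 11/2 = 11/2.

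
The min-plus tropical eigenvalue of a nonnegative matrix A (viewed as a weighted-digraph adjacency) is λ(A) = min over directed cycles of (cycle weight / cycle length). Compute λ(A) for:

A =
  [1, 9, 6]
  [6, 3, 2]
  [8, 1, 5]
λ(A) = 1

Enumerate directed cycles and compute their means (weight / length). Sample:
  cycle 0 → 0: weight = 1, length = 1, mean = 1/1 ≈ 1.000
  cycle 1 → 1: weight = 3, length = 1, mean = 3/1 ≈ 3.000
  cycle 2 → 2: weight = 5, length = 1, mean = 5/1 ≈ 5.000
  cycle 0 → 1 → 0: weight = 15, length = 2, mean = 15/2 ≈ 7.500
  cycle 0 → 2 → 0: weight = 14, length = 2, mean = 14/2 ≈ 7.000
  cycle 1 → 0 → 1: weight = 15, length = 2, mean = 15/2 ≈ 7.500
Minimum mean = 1.000, attained e.g. along the cycle 0 → 0 with weight 1 and length 1. So λ(A) = 1/1 = 1.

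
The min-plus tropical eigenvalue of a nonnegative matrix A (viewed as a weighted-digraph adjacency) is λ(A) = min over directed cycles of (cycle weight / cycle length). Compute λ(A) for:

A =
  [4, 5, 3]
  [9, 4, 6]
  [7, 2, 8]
λ(A) = 4

Enumerate directed cycles and compute their means (weight / length). Sample:
  cycle 0 → 0: weight = 4, length = 1, mean = 4/1 ≈ 4.000
  cycle 1 → 1: weight = 4, length = 1, mean = 4/1 ≈ 4.000
  cycle 2 → 2: weight = 8, length = 1, mean = 8/1 ≈ 8.000
  cycle 0 → 1 → 0: weight = 14, length = 2, mean = 14/2 ≈ 7.000
  cycle 0 → 2 → 0: weight = 10, length = 2, mean = 10/2 ≈ 5.000
  cycle 1 → 0 → 1: weight = 14, length = 2, mean = 14/2 ≈ 7.000
Minimum mean = 4.000, attained e.g. along the cycle 0 → 0 with weight 4 and length 1. So λ(A) = 4/1 = 4.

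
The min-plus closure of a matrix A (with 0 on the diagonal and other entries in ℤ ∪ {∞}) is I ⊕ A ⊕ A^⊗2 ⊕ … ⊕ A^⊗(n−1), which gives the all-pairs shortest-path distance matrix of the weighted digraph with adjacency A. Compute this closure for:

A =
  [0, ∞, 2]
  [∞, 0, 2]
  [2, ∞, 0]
Closure =
  [0, ∞, 2]
  [4, 0, 2]
  [2, ∞, 0]

This is the Floyd-Warshall all-pairs shortest-path computation. For each intermediate vertex k = 0, 1, …, 2, update dist[i][j] ← min(dist[i][j], dist[i][k] + dist[k][j]). The final matrix gives, for each (i, j), the minimum total weight of any directed path from i to j (possibly empty when i = j).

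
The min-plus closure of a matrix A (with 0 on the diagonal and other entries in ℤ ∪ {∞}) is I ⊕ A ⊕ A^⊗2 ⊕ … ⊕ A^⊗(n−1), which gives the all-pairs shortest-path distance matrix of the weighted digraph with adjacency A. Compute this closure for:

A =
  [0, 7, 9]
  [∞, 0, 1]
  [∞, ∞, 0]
Closure =
  [0, 7, 8]
  [∞, 0, 1]
  [∞, ∞, 0]

This is the Floyd-Warshall all-pairs shortest-path computation. For each intermediate vertex k = 0, 1, …, 2, update dist[i][j] ← min(dist[i][j], dist[i][k] + dist[k][j]). The final matrix gives, for each (i, j), the minimum total weight of any directed path from i to j (possibly empty when i = j).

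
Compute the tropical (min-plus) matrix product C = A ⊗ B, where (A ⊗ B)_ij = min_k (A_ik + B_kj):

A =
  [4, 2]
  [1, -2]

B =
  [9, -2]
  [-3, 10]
A ⊗ B =
  [-1, 2]
  [-5, -1]

Apply the min-plus product entry-by-entry:
  C[0][0] = min over k of (A[0][0] + B[0][0] = 4 + 9 = 13, A[0][1] + B[1][0] = 2 + -3 = -1) = -1 (attained at k = 1)
  C[0][1] = min over k of (A[0][0] + B[0][1] = 4 + -2 = 2, A[0][1] + B[1][1] = 2 + 10 = 12) = 2 (attained at k = 0)
  C[1][0] = min over k of (A[1][0] + B[0][0] = 1 + 9 = 10, A[1][1] + B[1][0] = -2 + -3 = -5) = -5 (attained at k = 1)
  C[1][1] = min over k of (A[1][0] + B[0][1] = 1 + -2 = -1, A[1][1] + B[1][1] = -2 + 10 = 8) = -1 (attained at k = 0)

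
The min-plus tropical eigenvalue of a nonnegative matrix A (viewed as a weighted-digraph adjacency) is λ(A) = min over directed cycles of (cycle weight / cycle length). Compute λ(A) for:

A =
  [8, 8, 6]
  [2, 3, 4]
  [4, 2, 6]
λ(A) = 3

Enumerate directed cycles and compute their means (weight / length). Sample:
  cycle 0 → 0: weight = 8, length = 1, mean = 8/1 ≈ 8.000
  cycle 1 → 1: weight = 3, length = 1, mean = 3/1 ≈ 3.000
  cycle 2 → 2: weight = 6, length = 1, mean = 6/1 ≈ 6.000
  cycle 0 → 1 → 0: weight = 10, length = 2, mean = 10/2 ≈ 5.000
  cycle 0 → 2 → 0: weight = 10, length = 2, mean = 10/2 ≈ 5.000
  cycle 1 → 0 → 1: weight = 10, length = 2, mean = 10/2 ≈ 5.000
Minimum mean = 3.000, attained e.g. along the cycle 1 → 1 with weight 3 and length 1. So λ(A) = 3/1 = 3.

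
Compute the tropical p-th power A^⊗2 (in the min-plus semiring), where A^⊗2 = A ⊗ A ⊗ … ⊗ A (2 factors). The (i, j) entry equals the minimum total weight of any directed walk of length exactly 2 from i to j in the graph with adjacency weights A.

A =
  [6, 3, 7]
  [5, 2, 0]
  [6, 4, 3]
A^⊗2 =
  [8, 5, 3]
  [6, 4, 2]
  [9, 6, 4]

Each entry (A^⊗2)_ij equals the minimum over all length-2 walks i = v_0 → v_1 → … → v_2 = j of Σ_t A[v_t][v_{t+1}]. For example, for (i, j) = (0, 2) we minimise over 3 possible intermediate vertex sequences; the minimum is 3, attained along the walk 0 → 1 → 2.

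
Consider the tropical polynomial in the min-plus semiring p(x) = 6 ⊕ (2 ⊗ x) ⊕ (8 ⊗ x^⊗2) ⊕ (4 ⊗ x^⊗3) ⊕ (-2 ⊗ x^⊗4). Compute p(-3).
p(-3) = -14

A tropical monomial a ⊗ x^⊗i evaluates to a + i · x. Evaluating each term at x = -3:
  Term 0 contributes 6 + 0 · -3 = 6
  Term 1 contributes 2 + 1 · -3 = -1
  Term 2 contributes 8 + 2 · -3 = 2
  Term 3 contributes 4 + 3 · -3 = -5
  Term 4 contributes -2 + 4 · -3 = -14
p(-3) = ⊕ of these = min[6, -1, 2, -5, -14] = -14.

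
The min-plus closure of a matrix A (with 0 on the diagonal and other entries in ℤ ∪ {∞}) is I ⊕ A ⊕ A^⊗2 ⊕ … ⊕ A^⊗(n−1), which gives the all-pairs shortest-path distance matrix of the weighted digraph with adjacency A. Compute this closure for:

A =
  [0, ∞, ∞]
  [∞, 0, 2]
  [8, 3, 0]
Closure =
  [0, ∞, ∞]
  [10, 0, 2]
  [8, 3, 0]

This is the Floyd-Warshall all-pairs shortest-path computation. For each intermediate vertex k = 0, 1, …, 2, update dist[i][j] ← min(dist[i][j], dist[i][k] + dist[k][j]). The final matrix gives, for each (i, j), the minimum total weight of any directed path from i to j (possibly empty when i = j).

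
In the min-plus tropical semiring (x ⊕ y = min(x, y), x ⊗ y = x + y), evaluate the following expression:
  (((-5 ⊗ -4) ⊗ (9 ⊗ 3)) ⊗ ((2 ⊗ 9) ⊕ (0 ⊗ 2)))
(((-5 ⊗ -4) ⊗ (9 ⊗ 3)) ⊗ ((2 ⊗ 9) ⊕ (0 ⊗ 2))) = 5

Expand innermost to outermost. Recall ⊕ takes the minimum of its arguments and ⊗ takes their sum. Working out the expression (((-5 ⊗ -4) ⊗ (9 ⊗ 3)) ⊗ ((2 ⊗ 9) ⊕ (0 ⊗ 2))) gives 5.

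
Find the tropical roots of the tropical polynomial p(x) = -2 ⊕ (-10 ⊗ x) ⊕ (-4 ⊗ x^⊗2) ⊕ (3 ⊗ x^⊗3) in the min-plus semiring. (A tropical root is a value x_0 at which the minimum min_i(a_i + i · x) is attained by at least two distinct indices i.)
Roots: {-7, -6, 8}

Each tropical root is a break point of the lower envelope of the lines y = a_i + i · x (there are 4 lines, with slopes 0, 1, ..., 3). Only the lines that attain the minimum somewhere contribute to roots; other lines are dominated. Here the surviving (envelope) indices are i = 3, i = 2, i = 1, i = 0.
Intersections between consecutive envelope lines give the roots: for adjacent envelope indices i < j the intersection is x = (a_i − a_j) / (j − i). Reading off the sorted break points: {-7, -6, 8}.
Verification: at each break x_0, at least two indices attain the minimum of min_i(a_i + i · x_0).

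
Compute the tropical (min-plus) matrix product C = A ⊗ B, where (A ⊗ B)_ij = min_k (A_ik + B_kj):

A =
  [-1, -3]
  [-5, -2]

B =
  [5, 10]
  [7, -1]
A ⊗ B =
  [4, -4]
  [0, -3]

Apply the min-plus product entry-by-entry:
  C[0][0] = min over k of (A[0][0] + B[0][0] = -1 + 5 = 4, A[0][1] + B[1][0] = -3 + 7 = 4) = 4 (attained at k = 0)
  C[0][1] = min over k of (A[0][0] + B[0][1] = -1 + 10 = 9, A[0][1] + B[1][1] = -3 + -1 = -4) = -4 (attained at k = 1)
  C[1][0] = min over k of (A[1][0] + B[0][0] = -5 + 5 = 0, A[1][1] + B[1][0] = -2 + 7 = 5) = 0 (attained at k = 0)
  C[1][1] = min over k of (A[1][0] + B[0][1] = -5 + 10 = 5, A[1][1] + B[1][1] = -2 + -1 = -3) = -3 (attained at k = 1)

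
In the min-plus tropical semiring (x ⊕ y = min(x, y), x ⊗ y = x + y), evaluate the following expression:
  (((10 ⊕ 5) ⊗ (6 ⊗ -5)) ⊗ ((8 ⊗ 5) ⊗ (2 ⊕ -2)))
(((10 ⊕ 5) ⊗ (6 ⊗ -5)) ⊗ ((8 ⊗ 5) ⊗ (2 ⊕ -2))) = 17

Expand innermost to outermost. Recall ⊕ takes the minimum of its arguments and ⊗ takes their sum. Working out the expression (((10 ⊕ 5) ⊗ (6 ⊗ -5)) ⊗ ((8 ⊗ 5) ⊗ (2 ⊕ -2))) gives 17.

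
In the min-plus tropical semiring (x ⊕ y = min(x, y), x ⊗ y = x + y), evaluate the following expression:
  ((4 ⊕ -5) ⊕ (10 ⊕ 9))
((4 ⊕ -5) ⊕ (10 ⊕ 9)) = -5

Expand innermost to outermost. Recall ⊕ takes the minimum of its arguments and ⊗ takes their sum. Working out the expression ((4 ⊕ -5) ⊕ (10 ⊕ 9)) gives -5.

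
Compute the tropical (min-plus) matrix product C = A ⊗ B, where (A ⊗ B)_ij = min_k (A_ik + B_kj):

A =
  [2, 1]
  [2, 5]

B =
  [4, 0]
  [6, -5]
A ⊗ B =
  [6, -4]
  [6, 0]

Apply the min-plus product entry-by-entry:
  C[0][0] = min over k of (A[0][0] + B[0][0] = 2 + 4 = 6, A[0][1] + B[1][0] = 1 + 6 = 7) = 6 (attained at k = 0)
  C[0][1] = min over k of (A[0][0] + B[0][1] = 2 + 0 = 2, A[0][1] + B[1][1] = 1 + -5 = -4) = -4 (attained at k = 1)
  C[1][0] = min over k of (A[1][0] + B[0][0] = 2 + 4 = 6, A[1][1] + B[1][0] = 5 + 6 = 11) = 6 (attained at k = 0)
  C[1][1] = min over k of (A[1][0] + B[0][1] = 2 + 0 = 2, A[1][1] + B[1][1] = 5 + -5 = 0) = 0 (attained at k = 1)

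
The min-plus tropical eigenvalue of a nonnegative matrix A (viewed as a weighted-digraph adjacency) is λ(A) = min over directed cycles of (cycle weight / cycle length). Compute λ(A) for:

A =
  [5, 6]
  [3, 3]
λ(A) = 3

Enumerate directed cycles and compute their means (weight / length). Sample:
  cycle 0 → 0: weight = 5, length = 1, mean = 5/1 ≈ 5.000
  cycle 1 → 1: weight = 3, length = 1, mean = 3/1 ≈ 3.000
  cycle 0 → 1 → 0: weight = 9, length = 2, mean = 9/2 ≈ 4.500
  cycle 1 → 0 → 1: weight = 9, length = 2, mean = 9/2 ≈ 4.500
Minimum mean = 3.000, attained e.g. along the cycle 1 → 1 with weight 3 and length 1. So λ(A) = 3/1 = 3.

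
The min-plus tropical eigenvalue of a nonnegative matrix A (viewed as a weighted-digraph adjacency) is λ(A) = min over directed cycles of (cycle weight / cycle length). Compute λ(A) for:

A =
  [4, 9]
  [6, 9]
λ(A) = 4

Enumerate directed cycles and compute their means (weight / length). Sample:
  cycle 0 → 0: weight = 4, length = 1, mean = 4/1 ≈ 4.000
  cycle 1 → 1: weight = 9, length = 1, mean = 9/1 ≈ 9.000
  cycle 0 → 1 → 0: weight = 15, length = 2, mean = 15/2 ≈ 7.500
  cycle 1 → 0 → 1: weight = 15, length = 2, mean = 15/2 ≈ 7.500
Minimum mean = 4.000, attained e.g. along the cycle 0 → 0 with weight 4 and length 1. So λ(A) = 4/1 = 4.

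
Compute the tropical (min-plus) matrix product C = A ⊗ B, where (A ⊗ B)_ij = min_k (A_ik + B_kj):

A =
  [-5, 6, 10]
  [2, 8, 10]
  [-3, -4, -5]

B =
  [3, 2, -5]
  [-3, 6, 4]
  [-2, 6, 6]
A ⊗ B =
  [-2, -3, -10]
  [5, 4, -3]
  [-7, -1, -8]

Apply the min-plus product entry-by-entry:
  C[0][0] = min over k of (A[0][0] + B[0][0] = -5 + 3 = -2, A[0][1] + B[1][0] = 6 + -3 = 3, A[0][2] + B[2][0] = 10 + -2 = 8) = -2 (attained at k = 0)
  C[0][1] = min over k of (A[0][0] + B[0][1] = -5 + 2 = -3, A[0][1] + B[1][1] = 6 + 6 = 12, A[0][2] + B[2][1] = 10 + 6 = 16) = -3 (attained at k = 0)
  C[0][2] = min over k of (A[0][0] + B[0][2] = -5 + -5 = -10, A[0][1] + B[1][2] = 6 + 4 = 10, A[0][2] + B[2][2] = 10 + 6 = 16) = -10 (attained at k = 0)
  C[1][0] = min over k of (A[1][0] + B[0][0] = 2 + 3 = 5, A[1][1] + B[1][0] = 8 + -3 = 5, A[1][2] + B[2][0] = 10 + -2 = 8) = 5 (attained at k = 0)
  C[1][1] = min over k of (A[1][0] + B[0][1] = 2 + 2 = 4, A[1][1] + B[1][1] = 8 + 6 = 14, A[1][2] + B[2][1] = 10 + 6 = 16) = 4 (attained at k = 0)
  C[1][2] = min over k of (A[1][0] + B[0][2] = 2 + -5 = -3, A[1][1] + B[1][2] = 8 + 4 = 12, A[1][2] + B[2][2] = 10 + 6 = 16) = -3 (attained at k = 0)
  C[2][0] = min over k of (A[2][0] + B[0][0] = -3 + 3 = 0, A[2][1] + B[1][0] = -4 + -3 = -7, A[2][2] + B[2][0] = -5 + -2 = -7) = -7 (attained at k = 1)
  C[2][1] = min over k of (A[2][0] + B[0][1] = -3 + 2 = -1, A[2][1] + B[1][1] = -4 + 6 = 2, A[2][2] + B[2][1] = -5 + 6 = 1) = -1 (attained at k = 0)
  C[2][2] = min over k of (A[2][0] + B[0][2] = -3 + -5 = -8, A[2][1] + B[1][2] = -4 + 4 = 0, A[2][2] + B[2][2] = -5 + 6 = 1) = -8 (attained at k = 0)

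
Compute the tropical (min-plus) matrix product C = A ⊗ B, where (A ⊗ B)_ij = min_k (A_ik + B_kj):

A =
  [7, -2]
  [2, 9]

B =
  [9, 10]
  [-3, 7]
A ⊗ B =
  [-5, 5]
  [6, 12]

Apply the min-plus product entry-by-entry:
  C[0][0] = min over k of (A[0][0] + B[0][0] = 7 + 9 = 16, A[0][1] + B[1][0] = -2 + -3 = -5) = -5 (attained at k = 1)
  C[0][1] = min over k of (A[0][0] + B[0][1] = 7 + 10 = 17, A[0][1] + B[1][1] = -2 + 7 = 5) = 5 (attained at k = 1)
  C[1][0] = min over k of (A[1][0] + B[0][0] = 2 + 9 = 11, A[1][1] + B[1][0] = 9 + -3 = 6) = 6 (attained at k = 1)
  C[1][1] = min over k of (A[1][0] + B[0][1] = 2 + 10 = 12, A[1][1] + B[1][1] = 9 + 7 = 16) = 12 (attained at k = 0)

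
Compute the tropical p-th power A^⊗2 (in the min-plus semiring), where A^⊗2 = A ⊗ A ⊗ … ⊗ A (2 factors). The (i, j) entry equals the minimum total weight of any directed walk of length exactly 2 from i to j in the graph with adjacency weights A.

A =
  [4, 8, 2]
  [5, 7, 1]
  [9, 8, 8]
A^⊗2 =
  [8, 10, 6]
  [9, 9, 7]
  [13, 15, 9]

Each entry (A^⊗2)_ij equals the minimum over all length-2 walks i = v_0 → v_1 → … → v_2 = j of Σ_t A[v_t][v_{t+1}]. For example, for (i, j) = (0, 2) we minimise over 3 possible intermediate vertex sequences; the minimum is 6, attained along the walk 0 → 0 → 2.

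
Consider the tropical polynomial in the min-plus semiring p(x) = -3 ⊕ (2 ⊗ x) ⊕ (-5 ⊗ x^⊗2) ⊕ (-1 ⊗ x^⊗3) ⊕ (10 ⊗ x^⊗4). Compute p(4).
p(4) = -3

A tropical monomial a ⊗ x^⊗i evaluates to a + i · x. Evaluating each term at x = 4:
  Term 0 contributes -3 + 0 · 4 = -3
  Term 1 contributes 2 + 1 · 4 = 6
  Term 2 contributes -5 + 2 · 4 = 3
  Term 3 contributes -1 + 3 · 4 = 11
  Term 4 contributes 10 + 4 · 4 = 26
p(4) = ⊕ of these = min[-3, 6, 3, 11, 26] = -3.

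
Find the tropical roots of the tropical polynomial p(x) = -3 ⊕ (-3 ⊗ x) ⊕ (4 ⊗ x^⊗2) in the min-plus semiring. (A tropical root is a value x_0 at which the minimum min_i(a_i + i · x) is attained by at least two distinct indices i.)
Roots: {-7, 0}

Each tropical root is a break point of the lower envelope of the lines y = a_i + i · x (there are 3 lines, with slopes 0, 1, ..., 2). Only the lines that attain the minimum somewhere contribute to roots; other lines are dominated. Here the surviving (envelope) indices are i = 2, i = 1, i = 0.
Intersections between consecutive envelope lines give the roots: for adjacent envelope indices i < j the intersection is x = (a_i − a_j) / (j − i). Reading off the sorted break points: {-7, 0}.
Verification: at each break x_0, at least two indices attain the minimum of min_i(a_i + i · x_0).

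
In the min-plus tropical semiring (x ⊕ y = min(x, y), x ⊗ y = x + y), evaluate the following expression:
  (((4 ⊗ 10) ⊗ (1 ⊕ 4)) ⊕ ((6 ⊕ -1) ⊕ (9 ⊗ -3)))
(((4 ⊗ 10) ⊗ (1 ⊕ 4)) ⊕ ((6 ⊕ -1) ⊕ (9 ⊗ -3))) = -1

Expand innermost to outermost. Recall ⊕ takes the minimum of its arguments and ⊗ takes their sum. Working out the expression (((4 ⊗ 10) ⊗ (1 ⊕ 4)) ⊕ ((6 ⊕ -1) ⊕ (9 ⊗ -3))) gives -1.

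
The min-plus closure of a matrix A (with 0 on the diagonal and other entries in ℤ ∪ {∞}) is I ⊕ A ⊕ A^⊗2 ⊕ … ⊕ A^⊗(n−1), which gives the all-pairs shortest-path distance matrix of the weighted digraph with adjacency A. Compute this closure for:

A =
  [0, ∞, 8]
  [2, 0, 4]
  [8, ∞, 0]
Closure =
  [0, ∞, 8]
  [2, 0, 4]
  [8, ∞, 0]

This is the Floyd-Warshall all-pairs shortest-path computation. For each intermediate vertex k = 0, 1, …, 2, update dist[i][j] ← min(dist[i][j], dist[i][k] + dist[k][j]). The final matrix gives, for each (i, j), the minimum total weight of any directed path from i to j (possibly empty when i = j).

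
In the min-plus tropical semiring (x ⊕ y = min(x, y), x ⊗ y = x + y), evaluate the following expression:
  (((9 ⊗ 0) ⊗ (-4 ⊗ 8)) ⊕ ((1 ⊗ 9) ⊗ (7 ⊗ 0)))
(((9 ⊗ 0) ⊗ (-4 ⊗ 8)) ⊕ ((1 ⊗ 9) ⊗ (7 ⊗ 0))) = 13

Expand innermost to outermost. Recall ⊕ takes the minimum of its arguments and ⊗ takes their sum. Working out the expression (((9 ⊗ 0) ⊗ (-4 ⊗ 8)) ⊕ ((1 ⊗ 9) ⊗ (7 ⊗ 0))) gives 13.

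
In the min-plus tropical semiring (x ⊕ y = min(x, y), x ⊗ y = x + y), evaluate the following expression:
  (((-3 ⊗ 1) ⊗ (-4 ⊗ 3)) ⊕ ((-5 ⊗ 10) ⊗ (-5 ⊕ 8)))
(((-3 ⊗ 1) ⊗ (-4 ⊗ 3)) ⊕ ((-5 ⊗ 10) ⊗ (-5 ⊕ 8))) = -3

Expand innermost to outermost. Recall ⊕ takes the minimum of its arguments and ⊗ takes their sum. Working out the expression (((-3 ⊗ 1) ⊗ (-4 ⊗ 3)) ⊕ ((-5 ⊗ 10) ⊗ (-5 ⊕ 8))) gives -3.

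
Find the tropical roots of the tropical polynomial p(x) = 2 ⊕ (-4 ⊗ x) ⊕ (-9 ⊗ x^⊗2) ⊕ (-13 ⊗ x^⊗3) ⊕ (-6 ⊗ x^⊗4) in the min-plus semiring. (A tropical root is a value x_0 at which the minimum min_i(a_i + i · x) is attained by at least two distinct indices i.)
Roots: {-7, 4, 5, 6}

Each tropical root is a break point of the lower envelope of the lines y = a_i + i · x (there are 5 lines, with slopes 0, 1, ..., 4). Only the lines that attain the minimum somewhere contribute to roots; other lines are dominated. Here the surviving (envelope) indices are i = 4, i = 3, i = 2, i = 1, i = 0.
Intersections between consecutive envelope lines give the roots: for adjacent envelope indices i < j the intersection is x = (a_i − a_j) / (j − i). Reading off the sorted break points: {-7, 4, 5, 6}.
Verification: at each break x_0, at least two indices attain the minimum of min_i(a_i + i · x_0).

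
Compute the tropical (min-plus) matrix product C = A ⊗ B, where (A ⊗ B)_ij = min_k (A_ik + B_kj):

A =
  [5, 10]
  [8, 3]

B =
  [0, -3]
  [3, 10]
A ⊗ B =
  [5, 2]
  [6, 5]

Apply the min-plus product entry-by-entry:
  C[0][0] = min over k of (A[0][0] + B[0][0] = 5 + 0 = 5, A[0][1] + B[1][0] = 10 + 3 = 13) = 5 (attained at k = 0)
  C[0][1] = min over k of (A[0][0] + B[0][1] = 5 + -3 = 2, A[0][1] + B[1][1] = 10 + 10 = 20) = 2 (attained at k = 0)
  C[1][0] = min over k of (A[1][0] + B[0][0] = 8 + 0 = 8, A[1][1] + B[1][0] = 3 + 3 = 6) = 6 (attained at k = 1)
  C[1][1] = min over k of (A[1][0] + B[0][1] = 8 + -3 = 5, A[1][1] + B[1][1] = 3 + 10 = 13) = 5 (attained at k = 0)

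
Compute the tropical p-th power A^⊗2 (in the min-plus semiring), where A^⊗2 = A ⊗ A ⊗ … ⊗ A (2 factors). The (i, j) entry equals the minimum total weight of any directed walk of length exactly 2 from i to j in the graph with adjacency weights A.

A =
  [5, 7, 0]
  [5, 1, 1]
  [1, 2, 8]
A^⊗2 =
  [1, 2, 5]
  [2, 2, 2]
  [6, 3, 1]

Each entry (A^⊗2)_ij equals the minimum over all length-2 walks i = v_0 → v_1 → … → v_2 = j of Σ_t A[v_t][v_{t+1}]. For example, for (i, j) = (0, 2) we minimise over 3 possible intermediate vertex sequences; the minimum is 5, attained along the walk 0 → 0 → 2.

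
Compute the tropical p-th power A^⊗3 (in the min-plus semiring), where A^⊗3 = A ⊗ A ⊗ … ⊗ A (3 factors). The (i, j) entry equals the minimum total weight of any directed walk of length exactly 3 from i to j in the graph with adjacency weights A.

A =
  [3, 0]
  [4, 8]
A^⊗3 =
  [7, 4]
  [8, 7]

Each entry (A^⊗3)_ij equals the minimum over all length-3 walks i = v_0 → v_1 → … → v_3 = j of Σ_t A[v_t][v_{t+1}]. For example, for (i, j) = (0, 1) we minimise over 4 possible intermediate vertex sequences; the minimum is 4, attained along the walk 0 → 1 → 0 → 1.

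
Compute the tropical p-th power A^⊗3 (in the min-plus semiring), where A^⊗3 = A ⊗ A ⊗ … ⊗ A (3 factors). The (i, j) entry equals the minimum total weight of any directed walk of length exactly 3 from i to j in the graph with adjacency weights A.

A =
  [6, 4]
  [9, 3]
A^⊗3 =
  [16, 10]
  [15, 9]

Each entry (A^⊗3)_ij equals the minimum over all length-3 walks i = v_0 → v_1 → … → v_3 = j of Σ_t A[v_t][v_{t+1}]. For example, for (i, j) = (0, 1) we minimise over 4 possible intermediate vertex sequences; the minimum is 10, attained along the walk 0 → 1 → 1 → 1.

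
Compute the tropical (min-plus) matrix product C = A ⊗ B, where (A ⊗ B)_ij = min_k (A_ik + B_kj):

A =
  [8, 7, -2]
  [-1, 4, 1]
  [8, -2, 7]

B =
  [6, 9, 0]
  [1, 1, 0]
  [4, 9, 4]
A ⊗ B =
  [2, 7, 2]
  [5, 5, -1]
  [-1, -1, -2]

Apply the min-plus product entry-by-entry:
  C[0][0] = min over k of (A[0][0] + B[0][0] = 8 + 6 = 14, A[0][1] + B[1][0] = 7 + 1 = 8, A[0][2] + B[2][0] = -2 + 4 = 2) = 2 (attained at k = 2)
  C[0][1] = min over k of (A[0][0] + B[0][1] = 8 + 9 = 17, A[0][1] + B[1][1] = 7 + 1 = 8, A[0][2] + B[2][1] = -2 + 9 = 7) = 7 (attained at k = 2)
  C[0][2] = min over k of (A[0][0] + B[0][2] = 8 + 0 = 8, A[0][1] + B[1][2] = 7 + 0 = 7, A[0][2] + B[2][2] = -2 + 4 = 2) = 2 (attained at k = 2)
  C[1][0] = min over k of (A[1][0] + B[0][0] = -1 + 6 = 5, A[1][1] + B[1][0] = 4 + 1 = 5, A[1][2] + B[2][0] = 1 + 4 = 5) = 5 (attained at k = 0)
  C[1][1] = min over k of (A[1][0] + B[0][1] = -1 + 9 = 8, A[1][1] + B[1][1] = 4 + 1 = 5, A[1][2] + B[2][1] = 1 + 9 = 10) = 5 (attained at k = 1)
  C[1][2] = min over k of (A[1][0] + B[0][2] = -1 + 0 = -1, A[1][1] + B[1][2] = 4 + 0 = 4, A[1][2] + B[2][2] = 1 + 4 = 5) = -1 (attained at k = 0)
  C[2][0] = min over k of (A[2][0] + B[0][0] = 8 + 6 = 14, A[2][1] + B[1][0] = -2 + 1 = -1, A[2][2] + B[2][0] = 7 + 4 = 11) = -1 (attained at k = 1)
  C[2][1] = min over k of (A[2][0] + B[0][1] = 8 + 9 = 17, A[2][1] + B[1][1] = -2 + 1 = -1, A[2][2] + B[2][1] = 7 + 9 = 16) = -1 (attained at k = 1)
  C[2][2] = min over k of (A[2][0] + B[0][2] = 8 + 0 = 8, A[2][1] + B[1][2] = -2 + 0 = -2, A[2][2] + B[2][2] = 7 + 4 = 11) = -2 (attained at k = 1)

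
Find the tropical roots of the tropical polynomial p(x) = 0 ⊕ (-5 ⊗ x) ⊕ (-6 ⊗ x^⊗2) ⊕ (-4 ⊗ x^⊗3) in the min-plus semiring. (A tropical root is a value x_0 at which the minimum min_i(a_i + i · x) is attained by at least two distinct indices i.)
Roots: {-2, 1, 5}

Each tropical root is a break point of the lower envelope of the lines y = a_i + i · x (there are 4 lines, with slopes 0, 1, ..., 3). Only the lines that attain the minimum somewhere contribute to roots; other lines are dominated. Here the surviving (envelope) indices are i = 3, i = 2, i = 1, i = 0.
Intersections between consecutive envelope lines give the roots: for adjacent envelope indices i < j the intersection is x = (a_i − a_j) / (j − i). Reading off the sorted break points: {-2, 1, 5}.
Verification: at each break x_0, at least two indices attain the minimum of min_i(a_i + i · x_0).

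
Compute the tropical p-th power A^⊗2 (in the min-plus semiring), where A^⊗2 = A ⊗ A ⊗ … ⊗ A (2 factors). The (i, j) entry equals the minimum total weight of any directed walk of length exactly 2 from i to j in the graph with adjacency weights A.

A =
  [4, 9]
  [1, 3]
A^⊗2 =
  [8, 12]
  [4, 6]

Each entry (A^⊗2)_ij equals the minimum over all length-2 walks i = v_0 → v_1 → … → v_2 = j of Σ_t A[v_t][v_{t+1}]. For example, for (i, j) = (0, 1) we minimise over 2 possible intermediate vertex sequences; the minimum is 12, attained along the walk 0 → 1 → 1.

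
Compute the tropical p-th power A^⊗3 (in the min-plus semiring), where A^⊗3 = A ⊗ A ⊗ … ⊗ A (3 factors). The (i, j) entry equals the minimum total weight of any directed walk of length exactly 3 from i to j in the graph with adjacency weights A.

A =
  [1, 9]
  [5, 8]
A^⊗3 =
  [3, 11]
  [7, 15]

Each entry (A^⊗3)_ij equals the minimum over all length-3 walks i = v_0 → v_1 → … → v_3 = j of Σ_t A[v_t][v_{t+1}]. For example, for (i, j) = (0, 1) we minimise over 4 possible intermediate vertex sequences; the minimum is 11, attained along the walk 0 → 0 → 0 → 1.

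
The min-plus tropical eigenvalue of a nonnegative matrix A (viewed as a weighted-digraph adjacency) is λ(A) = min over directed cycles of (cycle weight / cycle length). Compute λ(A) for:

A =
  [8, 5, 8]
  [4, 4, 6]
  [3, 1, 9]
λ(A) = 7/2

Enumerate directed cycles and compute their means (weight / length). Sample:
  cycle 0 → 0: weight = 8, length = 1, mean = 8/1 ≈ 8.000
  cycle 1 → 1: weight = 4, length = 1, mean = 4/1 ≈ 4.000
  cycle 2 → 2: weight = 9, length = 1, mean = 9/1 ≈ 9.000
  cycle 0 → 1 → 0: weight = 9, length = 2, mean = 9/2 ≈ 4.500
  cycle 0 → 2 → 0: weight = 11, length = 2, mean = 11/2 ≈ 5.500
  cycle 1 → 0 → 1: weight = 9, length = 2, mean = 9/2 ≈ 4.500
Minimum mean = 3.500, attained e.g. along the cycle 1 → 2 → 1 with weight 7 and length 2. So λ(A) = 7/2 = 7/2.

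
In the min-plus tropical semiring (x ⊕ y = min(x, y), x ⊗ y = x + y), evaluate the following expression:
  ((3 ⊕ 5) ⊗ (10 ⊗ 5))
((3 ⊕ 5) ⊗ (10 ⊗ 5)) = 18

Expand innermost to outermost. Recall ⊕ takes the minimum of its arguments and ⊗ takes their sum. Working out the expression ((3 ⊕ 5) ⊗ (10 ⊗ 5)) gives 18.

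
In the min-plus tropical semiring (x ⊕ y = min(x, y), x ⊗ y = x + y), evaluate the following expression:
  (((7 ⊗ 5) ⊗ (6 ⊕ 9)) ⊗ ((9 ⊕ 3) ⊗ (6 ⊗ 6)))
(((7 ⊗ 5) ⊗ (6 ⊕ 9)) ⊗ ((9 ⊕ 3) ⊗ (6 ⊗ 6))) = 33

Expand innermost to outermost. Recall ⊕ takes the minimum of its arguments and ⊗ takes their sum. Working out the expression (((7 ⊗ 5) ⊗ (6 ⊕ 9)) ⊗ ((9 ⊕ 3) ⊗ (6 ⊗ 6))) gives 33.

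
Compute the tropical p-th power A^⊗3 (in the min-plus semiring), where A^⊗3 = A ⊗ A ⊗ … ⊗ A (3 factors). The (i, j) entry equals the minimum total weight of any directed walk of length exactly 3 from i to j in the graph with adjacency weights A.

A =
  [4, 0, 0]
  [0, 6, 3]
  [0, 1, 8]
A^⊗3 =
  [1, 0, 0]
  [0, 1, 3]
  [0, 1, 1]

Each entry (A^⊗3)_ij equals the minimum over all length-3 walks i = v_0 → v_1 → … → v_3 = j of Σ_t A[v_t][v_{t+1}]. For example, for (i, j) = (0, 2) we minimise over 9 possible intermediate vertex sequences; the minimum is 0, attained along the walk 0 → 1 → 0 → 2.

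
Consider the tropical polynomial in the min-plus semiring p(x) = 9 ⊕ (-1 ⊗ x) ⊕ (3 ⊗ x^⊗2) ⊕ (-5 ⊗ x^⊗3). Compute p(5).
p(5) = 4

A tropical monomial a ⊗ x^⊗i evaluates to a + i · x. Evaluating each term at x = 5:
  Term 0 contributes 9 + 0 · 5 = 9
  Term 1 contributes -1 + 1 · 5 = 4
  Term 2 contributes 3 + 2 · 5 = 13
  Term 3 contributes -5 + 3 · 5 = 10
p(5) = ⊕ of these = min[9, 4, 13, 10] = 4.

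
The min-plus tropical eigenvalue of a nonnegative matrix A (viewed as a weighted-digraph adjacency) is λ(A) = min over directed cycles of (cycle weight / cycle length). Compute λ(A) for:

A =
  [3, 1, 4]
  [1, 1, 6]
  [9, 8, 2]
λ(A) = 1

Enumerate directed cycles and compute their means (weight / length). Sample:
  cycle 0 → 0: weight = 3, length = 1, mean = 3/1 ≈ 3.000
  cycle 1 → 1: weight = 1, length = 1, mean = 1/1 ≈ 1.000
  cycle 2 → 2: weight = 2, length = 1, mean = 2/1 ≈ 2.000
  cycle 0 → 1 → 0: weight = 2, length = 2, mean = 2/2 ≈ 1.000
  cycle 0 → 2 → 0: weight = 13, length = 2, mean = 13/2 ≈ 6.500
  cycle 1 → 0 → 1: weight = 2, length = 2, mean = 2/2 ≈ 1.000
Minimum mean = 1.000, attained e.g. along the cycle 1 → 1 with weight 1 and length 1. So λ(A) = 1/1 = 1.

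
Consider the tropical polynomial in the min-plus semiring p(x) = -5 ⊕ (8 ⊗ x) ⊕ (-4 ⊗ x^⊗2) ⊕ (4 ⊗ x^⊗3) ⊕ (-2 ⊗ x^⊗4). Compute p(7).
p(7) = -5

A tropical monomial a ⊗ x^⊗i evaluates to a + i · x. Evaluating each term at x = 7:
  Term 0 contributes -5 + 0 · 7 = -5
  Term 1 contributes 8 + 1 · 7 = 15
  Term 2 contributes -4 + 2 · 7 = 10
  Term 3 contributes 4 + 3 · 7 = 25
  Term 4 contributes -2 + 4 · 7 = 26
p(7) = ⊕ of these = min[-5, 15, 10, 25, 26] = -5.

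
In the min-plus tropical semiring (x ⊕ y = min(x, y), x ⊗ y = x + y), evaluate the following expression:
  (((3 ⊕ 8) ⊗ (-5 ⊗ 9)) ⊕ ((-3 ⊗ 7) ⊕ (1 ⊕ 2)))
(((3 ⊕ 8) ⊗ (-5 ⊗ 9)) ⊕ ((-3 ⊗ 7) ⊕ (1 ⊕ 2))) = 1

Expand innermost to outermost. Recall ⊕ takes the minimum of its arguments and ⊗ takes their sum. Working out the expression (((3 ⊕ 8) ⊗ (-5 ⊗ 9)) ⊕ ((-3 ⊗ 7) ⊕ (1 ⊕ 2))) gives 1.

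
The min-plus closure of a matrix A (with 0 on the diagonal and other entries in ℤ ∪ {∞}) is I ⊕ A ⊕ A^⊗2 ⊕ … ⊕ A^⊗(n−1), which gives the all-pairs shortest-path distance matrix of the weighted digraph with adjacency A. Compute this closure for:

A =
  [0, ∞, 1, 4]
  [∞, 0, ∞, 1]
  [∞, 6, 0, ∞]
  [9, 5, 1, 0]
Closure =
  [0, 7, 1, 4]
  [10, 0, 2, 1]
  [16, 6, 0, 7]
  [9, 5, 1, 0]

This is the Floyd-Warshall all-pairs shortest-path computation. For each intermediate vertex k = 0, 1, …, 3, update dist[i][j] ← min(dist[i][j], dist[i][k] + dist[k][j]). The final matrix gives, for each (i, j), the minimum total weight of any directed path from i to j (possibly empty when i = j).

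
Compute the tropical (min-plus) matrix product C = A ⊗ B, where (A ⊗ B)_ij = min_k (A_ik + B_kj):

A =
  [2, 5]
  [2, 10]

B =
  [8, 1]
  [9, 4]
A ⊗ B =
  [10, 3]
  [10, 3]

Apply the min-plus product entry-by-entry:
  C[0][0] = min over k of (A[0][0] + B[0][0] = 2 + 8 = 10, A[0][1] + B[1][0] = 5 + 9 = 14) = 10 (attained at k = 0)
  C[0][1] = min over k of (A[0][0] + B[0][1] = 2 + 1 = 3, A[0][1] + B[1][1] = 5 + 4 = 9) = 3 (attained at k = 0)
  C[1][0] = min over k of (A[1][0] + B[0][0] = 2 + 8 = 10, A[1][1] + B[1][0] = 10 + 9 = 19) = 10 (attained at k = 0)
  C[1][1] = min over k of (A[1][0] + B[0][1] = 2 + 1 = 3, A[1][1] + B[1][1] = 10 + 4 = 14) = 3 (attained at k = 0)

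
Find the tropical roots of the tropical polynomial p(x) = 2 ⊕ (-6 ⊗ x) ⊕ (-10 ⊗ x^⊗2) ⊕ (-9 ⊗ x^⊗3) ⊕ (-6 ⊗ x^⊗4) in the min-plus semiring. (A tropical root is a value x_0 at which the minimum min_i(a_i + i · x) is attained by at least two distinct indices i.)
Roots: {-3, -1, 4, 8}

Each tropical root is a break point of the lower envelope of the lines y = a_i + i · x (there are 5 lines, with slopes 0, 1, ..., 4). Only the lines that attain the minimum somewhere contribute to roots; other lines are dominated. Here the surviving (envelope) indices are i = 4, i = 3, i = 2, i = 1, i = 0.
Intersections between consecutive envelope lines give the roots: for adjacent envelope indices i < j the intersection is x = (a_i − a_j) / (j − i). Reading off the sorted break points: {-3, -1, 4, 8}.
Verification: at each break x_0, at least two indices attain the minimum of min_i(a_i + i · x_0).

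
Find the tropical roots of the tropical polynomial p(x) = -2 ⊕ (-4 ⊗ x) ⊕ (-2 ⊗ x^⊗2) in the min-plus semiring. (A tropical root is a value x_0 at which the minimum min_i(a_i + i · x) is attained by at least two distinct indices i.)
Roots: {-2, 2}

Each tropical root is a break point of the lower envelope of the lines y = a_i + i · x (there are 3 lines, with slopes 0, 1, ..., 2). Only the lines that attain the minimum somewhere contribute to roots; other lines are dominated. Here the surviving (envelope) indices are i = 2, i = 1, i = 0.
Intersections between consecutive envelope lines give the roots: for adjacent envelope indices i < j the intersection is x = (a_i − a_j) / (j − i). Reading off the sorted break points: {-2, 2}.
Verification: at each break x_0, at least two indices attain the minimum of min_i(a_i + i · x_0).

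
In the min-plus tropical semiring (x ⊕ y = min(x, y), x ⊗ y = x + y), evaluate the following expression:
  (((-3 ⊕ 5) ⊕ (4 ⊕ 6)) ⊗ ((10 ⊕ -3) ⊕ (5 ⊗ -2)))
(((-3 ⊕ 5) ⊕ (4 ⊕ 6)) ⊗ ((10 ⊕ -3) ⊕ (5 ⊗ -2))) = -6

Expand innermost to outermost. Recall ⊕ takes the minimum of its arguments and ⊗ takes their sum. Working out the expression (((-3 ⊕ 5) ⊕ (4 ⊕ 6)) ⊗ ((10 ⊕ -3) ⊕ (5 ⊗ -2))) gives -6.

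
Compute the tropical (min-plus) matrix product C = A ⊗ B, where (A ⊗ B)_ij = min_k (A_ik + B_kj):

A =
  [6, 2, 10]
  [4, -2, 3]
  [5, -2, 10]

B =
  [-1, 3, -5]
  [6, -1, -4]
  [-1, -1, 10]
A ⊗ B =
  [5, 1, -2]
  [2, -3, -6]
  [4, -3, -6]

Apply the min-plus product entry-by-entry:
  C[0][0] = min over k of (A[0][0] + B[0][0] = 6 + -1 = 5, A[0][1] + B[1][0] = 2 + 6 = 8, A[0][2] + B[2][0] = 10 + -1 = 9) = 5 (attained at k = 0)
  C[0][1] = min over k of (A[0][0] + B[0][1] = 6 + 3 = 9, A[0][1] + B[1][1] = 2 + -1 = 1, A[0][2] + B[2][1] = 10 + -1 = 9) = 1 (attained at k = 1)
  C[0][2] = min over k of (A[0][0] + B[0][2] = 6 + -5 = 1, A[0][1] + B[1][2] = 2 + -4 = -2, A[0][2] + B[2][2] = 10 + 10 = 20) = -2 (attained at k = 1)
  C[1][0] = min over k of (A[1][0] + B[0][0] = 4 + -1 = 3, A[1][1] + B[1][0] = -2 + 6 = 4, A[1][2] + B[2][0] = 3 + -1 = 2) = 2 (attained at k = 2)
  C[1][1] = min over k of (A[1][0] + B[0][1] = 4 + 3 = 7, A[1][1] + B[1][1] = -2 + -1 = -3, A[1][2] + B[2][1] = 3 + -1 = 2) = -3 (attained at k = 1)
  C[1][2] = min over k of (A[1][0] + B[0][2] = 4 + -5 = -1, A[1][1] + B[1][2] = -2 + -4 = -6, A[1][2] + B[2][2] = 3 + 10 = 13) = -6 (attained at k = 1)
  C[2][0] = min over k of (A[2][0] + B[0][0] = 5 + -1 = 4, A[2][1] + B[1][0] = -2 + 6 = 4, A[2][2] + B[2][0] = 10 + -1 = 9) = 4 (attained at k = 0)
  C[2][1] = min over k of (A[2][0] + B[0][1] = 5 + 3 = 8, A[2][1] + B[1][1] = -2 + -1 = -3, A[2][2] + B[2][1] = 10 + -1 = 9) = -3 (attained at k = 1)
  C[2][2] = min over k of (A[2][0] + B[0][2] = 5 + -5 = 0, A[2][1] + B[1][2] = -2 + -4 = -6, A[2][2] + B[2][2] = 10 + 10 = 20) = -6 (attained at k = 1)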